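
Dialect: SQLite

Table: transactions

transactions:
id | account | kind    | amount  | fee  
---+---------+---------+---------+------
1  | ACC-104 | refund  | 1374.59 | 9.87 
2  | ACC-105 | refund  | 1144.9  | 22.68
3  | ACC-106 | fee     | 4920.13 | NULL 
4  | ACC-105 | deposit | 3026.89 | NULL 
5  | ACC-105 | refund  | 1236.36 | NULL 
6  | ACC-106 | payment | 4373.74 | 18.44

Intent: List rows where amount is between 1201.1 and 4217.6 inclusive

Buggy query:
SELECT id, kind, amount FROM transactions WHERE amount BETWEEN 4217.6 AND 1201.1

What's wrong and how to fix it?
Bug: The bounds are reversed; BETWEEN a AND b requires a <= b to match anything

Fix: Swap the bounds so the smaller value comes first

Corrected query:
SELECT id, kind, amount FROM transactions WHERE amount BETWEEN 1201.1 AND 4217.6

Result:
id | kind    | amount 
---+---------+--------
1  | refund  | 1374.59
4  | deposit | 3026.89
5  | refund  | 1236.36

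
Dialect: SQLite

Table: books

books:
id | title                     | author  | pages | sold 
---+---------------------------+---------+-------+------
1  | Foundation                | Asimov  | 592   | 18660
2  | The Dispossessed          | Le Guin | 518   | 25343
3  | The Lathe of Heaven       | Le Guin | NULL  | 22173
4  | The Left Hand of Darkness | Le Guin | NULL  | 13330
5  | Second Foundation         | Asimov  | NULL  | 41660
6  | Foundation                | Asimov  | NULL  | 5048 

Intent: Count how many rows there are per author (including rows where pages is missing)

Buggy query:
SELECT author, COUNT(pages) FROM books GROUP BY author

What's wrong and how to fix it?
Bug: COUNT(column) counts non-NULL values only; rows with NULL pages aren't counted

Fix: Replace COUNT(pages) with COUNT(*)

Corrected query:
SELECT author, COUNT(*) FROM books GROUP BY author

Result:
author  | COUNT(*)
--------+---------
Asimov  | 3       
Le Guin | 3       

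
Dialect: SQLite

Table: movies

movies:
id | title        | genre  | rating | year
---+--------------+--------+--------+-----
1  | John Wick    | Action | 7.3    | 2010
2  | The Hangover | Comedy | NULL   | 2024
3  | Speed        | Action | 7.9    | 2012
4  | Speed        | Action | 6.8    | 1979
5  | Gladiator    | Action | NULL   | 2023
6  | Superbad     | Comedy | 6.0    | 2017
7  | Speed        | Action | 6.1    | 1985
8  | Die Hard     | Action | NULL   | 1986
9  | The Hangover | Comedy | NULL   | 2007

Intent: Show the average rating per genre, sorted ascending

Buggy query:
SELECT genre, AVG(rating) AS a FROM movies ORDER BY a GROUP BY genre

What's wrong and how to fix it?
Bug: GROUP BY must precede ORDER BY

Fix: Reorder: SELECT … FROM … GROUP BY … ORDER BY …

Corrected query:
SELECT genre, AVG(rating) AS a FROM movies GROUP BY genre ORDER BY a

Result:
genre  | a    
-------+------
Comedy | 6    
Action | 7.025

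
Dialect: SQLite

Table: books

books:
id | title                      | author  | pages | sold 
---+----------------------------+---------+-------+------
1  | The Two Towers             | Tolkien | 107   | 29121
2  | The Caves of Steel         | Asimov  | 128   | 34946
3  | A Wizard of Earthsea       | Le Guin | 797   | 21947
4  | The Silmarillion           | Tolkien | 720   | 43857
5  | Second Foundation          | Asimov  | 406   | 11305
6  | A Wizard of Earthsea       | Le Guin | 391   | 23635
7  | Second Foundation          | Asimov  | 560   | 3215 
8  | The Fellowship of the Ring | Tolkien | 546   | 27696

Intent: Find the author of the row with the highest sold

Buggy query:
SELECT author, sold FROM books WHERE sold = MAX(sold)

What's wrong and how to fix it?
Bug: WHERE is evaluated per row; an aggregate over the whole table isn't defined there

Fix: Use a subquery: WHERE sold = (SELECT MAX(sold) FROM books)

Corrected query:
SELECT author, sold FROM books WHERE sold = (SELECT MAX(sold) FROM books)

Result:
author  | sold 
--------+------
Tolkien | 43857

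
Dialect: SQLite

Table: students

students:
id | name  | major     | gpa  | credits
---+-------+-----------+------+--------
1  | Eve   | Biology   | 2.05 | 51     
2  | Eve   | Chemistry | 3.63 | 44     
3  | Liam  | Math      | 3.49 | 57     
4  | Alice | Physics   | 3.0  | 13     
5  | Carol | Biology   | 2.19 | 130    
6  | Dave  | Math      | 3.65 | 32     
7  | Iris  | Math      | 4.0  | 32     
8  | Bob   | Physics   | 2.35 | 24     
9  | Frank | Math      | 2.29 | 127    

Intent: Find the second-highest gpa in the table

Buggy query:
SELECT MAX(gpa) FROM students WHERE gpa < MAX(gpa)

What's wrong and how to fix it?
Bug: MAX(gpa) on the right of the comparison is an aggregate-in-WHERE error

Fix: Compute the overall MAX in a subquery, then take MAX of rows below it

Corrected query:
SELECT MAX(gpa) FROM students WHERE gpa < (SELECT MAX(gpa) FROM students)

Result:
MAX(gpa)
--------
3.65    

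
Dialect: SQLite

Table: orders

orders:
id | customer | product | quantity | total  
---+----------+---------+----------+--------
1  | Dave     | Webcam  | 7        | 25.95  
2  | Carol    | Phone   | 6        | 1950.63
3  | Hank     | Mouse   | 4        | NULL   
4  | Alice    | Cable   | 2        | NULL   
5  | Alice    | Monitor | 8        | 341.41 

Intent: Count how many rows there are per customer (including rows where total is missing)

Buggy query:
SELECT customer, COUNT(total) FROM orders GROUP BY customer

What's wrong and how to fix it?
Bug: COUNT(column) counts non-NULL values only; rows with NULL total aren't counted

Fix: Use COUNT(*) to count all rows regardless of NULL

Corrected query:
SELECT customer, COUNT(*) FROM orders GROUP BY customer

Result:
customer | COUNT(*)
---------+---------
Alice    | 2       
Carol    | 1       
Dave     | 1       
Hank     | 1       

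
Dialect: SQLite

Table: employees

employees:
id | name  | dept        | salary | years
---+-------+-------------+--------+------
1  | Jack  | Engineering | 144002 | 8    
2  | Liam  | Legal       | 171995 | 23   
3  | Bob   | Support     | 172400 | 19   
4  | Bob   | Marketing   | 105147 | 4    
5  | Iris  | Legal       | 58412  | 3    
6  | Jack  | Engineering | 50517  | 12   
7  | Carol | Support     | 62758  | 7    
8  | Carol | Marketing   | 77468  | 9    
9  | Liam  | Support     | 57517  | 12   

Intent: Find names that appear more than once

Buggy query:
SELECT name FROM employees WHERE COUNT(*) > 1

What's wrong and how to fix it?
Bug: WHERE can't reference COUNT(*); aggregates are computed after WHERE

Fix: GROUP BY name, then filter groups with HAVING COUNT(*) > 1

Corrected query:
SELECT name FROM employees GROUP BY name HAVING COUNT(*) > 1

Result:
name 
-----
Bob  
Carol
Jack 
Liam 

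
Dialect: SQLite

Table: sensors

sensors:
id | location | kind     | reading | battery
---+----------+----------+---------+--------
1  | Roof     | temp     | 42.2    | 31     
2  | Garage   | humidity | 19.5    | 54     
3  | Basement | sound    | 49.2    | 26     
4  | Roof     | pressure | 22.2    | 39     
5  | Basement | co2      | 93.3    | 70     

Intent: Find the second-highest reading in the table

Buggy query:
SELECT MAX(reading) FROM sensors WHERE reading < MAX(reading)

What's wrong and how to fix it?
Bug: MAX(reading) on the right of the comparison is an aggregate-in-WHERE error

Fix: Compute the overall MAX in a subquery, then take MAX of rows below it

Corrected query:
SELECT MAX(reading) FROM sensors WHERE reading < (SELECT MAX(reading) FROM sensors)

Result:
MAX(reading)
------------
49.2        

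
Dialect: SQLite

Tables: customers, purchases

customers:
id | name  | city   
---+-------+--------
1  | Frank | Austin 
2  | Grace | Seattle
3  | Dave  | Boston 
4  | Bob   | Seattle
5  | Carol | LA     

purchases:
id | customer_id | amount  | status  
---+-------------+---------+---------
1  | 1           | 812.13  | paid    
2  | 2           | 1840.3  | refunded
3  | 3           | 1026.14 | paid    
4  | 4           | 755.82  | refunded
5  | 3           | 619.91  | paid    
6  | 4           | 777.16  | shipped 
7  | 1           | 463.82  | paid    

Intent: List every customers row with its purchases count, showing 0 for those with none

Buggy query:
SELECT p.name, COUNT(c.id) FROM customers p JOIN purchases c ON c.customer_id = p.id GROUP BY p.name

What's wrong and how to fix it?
Bug: An inner join excludes parents with zero children

Fix: Use LEFT JOIN so parents without children still appear (COUNT(c.id) gives 0)

Corrected query:
SELECT p.name, COUNT(c.id) FROM customers p LEFT JOIN purchases c ON c.customer_id = p.id GROUP BY p.name

Result:
name  | COUNT(c.id)
------+------------
Bob   | 2          
Carol | 0          
Dave  | 2          
Frank | 2          
Grace | 1          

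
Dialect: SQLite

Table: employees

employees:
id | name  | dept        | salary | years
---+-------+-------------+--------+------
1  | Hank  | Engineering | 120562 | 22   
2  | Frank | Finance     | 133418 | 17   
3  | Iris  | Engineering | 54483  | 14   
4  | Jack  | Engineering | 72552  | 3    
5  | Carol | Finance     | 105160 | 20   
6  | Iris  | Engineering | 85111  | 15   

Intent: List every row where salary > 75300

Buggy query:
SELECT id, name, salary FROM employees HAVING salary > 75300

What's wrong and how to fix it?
Bug: This is a non-aggregate query (no GROUP BY, no aggregates), so in SQLite the HAVING clause is invalid here; a row-level condition belongs in WHERE

Fix: Replace HAVING with WHERE since the condition applies to individual rows

Corrected query:
SELECT id, name, salary FROM employees WHERE salary > 75300

Result:
id | name  | salary
---+-------+-------
1  | Hank  | 120562
2  | Frank | 133418
5  | Carol | 105160
6  | Iris  | 85111 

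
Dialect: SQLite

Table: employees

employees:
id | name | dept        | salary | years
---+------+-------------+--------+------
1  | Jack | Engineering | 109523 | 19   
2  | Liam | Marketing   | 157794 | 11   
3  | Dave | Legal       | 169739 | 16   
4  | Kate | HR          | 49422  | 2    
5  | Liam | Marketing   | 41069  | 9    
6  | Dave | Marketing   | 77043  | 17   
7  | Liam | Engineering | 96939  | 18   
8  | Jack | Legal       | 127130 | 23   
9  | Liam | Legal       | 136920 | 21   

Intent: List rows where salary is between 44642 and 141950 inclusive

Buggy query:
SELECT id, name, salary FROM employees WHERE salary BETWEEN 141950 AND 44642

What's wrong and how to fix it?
Bug: The bounds are reversed; BETWEEN a AND b requires a <= b to match anything

Fix: Swap the bounds so the smaller value comes first

Corrected query:
SELECT id, name, salary FROM employees WHERE salary BETWEEN 44642 AND 141950

Result:
id | name | salary
---+------+-------
1  | Jack | 109523
4  | Kate | 49422 
6  | Dave | 77043 
7  | Liam | 96939 
8  | Jack | 127130
9  | Liam | 136920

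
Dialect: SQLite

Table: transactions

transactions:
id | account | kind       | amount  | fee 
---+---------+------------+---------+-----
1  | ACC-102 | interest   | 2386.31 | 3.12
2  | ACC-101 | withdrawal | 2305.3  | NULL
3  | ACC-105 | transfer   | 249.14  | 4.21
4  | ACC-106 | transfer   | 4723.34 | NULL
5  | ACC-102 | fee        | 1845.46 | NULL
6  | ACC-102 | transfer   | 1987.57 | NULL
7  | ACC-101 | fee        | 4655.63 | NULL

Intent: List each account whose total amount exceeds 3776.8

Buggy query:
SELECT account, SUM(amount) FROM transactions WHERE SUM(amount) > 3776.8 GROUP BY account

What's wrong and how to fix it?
Bug: Aggregate functions cannot appear in a WHERE clause

Fix: Use HAVING (which filters groups after aggregation) instead of WHERE

Corrected query:
SELECT account, SUM(amount) FROM transactions GROUP BY account HAVING SUM(amount) > 3776.8

Result:
account | SUM(amount)
--------+------------
ACC-101 | 6960.93    
ACC-102 | 6219.34    
ACC-106 | 4723.34    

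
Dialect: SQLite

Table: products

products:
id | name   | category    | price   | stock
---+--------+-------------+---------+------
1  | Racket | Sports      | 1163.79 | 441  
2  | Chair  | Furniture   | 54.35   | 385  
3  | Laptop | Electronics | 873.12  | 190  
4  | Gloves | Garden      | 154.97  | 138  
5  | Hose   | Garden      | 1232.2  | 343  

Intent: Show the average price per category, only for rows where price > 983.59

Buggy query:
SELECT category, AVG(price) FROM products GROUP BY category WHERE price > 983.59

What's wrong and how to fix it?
Bug: Row-level WHERE must come before GROUP BY in the clause order

Fix: Place WHERE between FROM and GROUP BY

Corrected query:
SELECT category, AVG(price) FROM products WHERE price > 983.59 GROUP BY category

Result:
category | AVG(price)
---------+-----------
Garden   | 1232.2    
Sports   | 1163.79   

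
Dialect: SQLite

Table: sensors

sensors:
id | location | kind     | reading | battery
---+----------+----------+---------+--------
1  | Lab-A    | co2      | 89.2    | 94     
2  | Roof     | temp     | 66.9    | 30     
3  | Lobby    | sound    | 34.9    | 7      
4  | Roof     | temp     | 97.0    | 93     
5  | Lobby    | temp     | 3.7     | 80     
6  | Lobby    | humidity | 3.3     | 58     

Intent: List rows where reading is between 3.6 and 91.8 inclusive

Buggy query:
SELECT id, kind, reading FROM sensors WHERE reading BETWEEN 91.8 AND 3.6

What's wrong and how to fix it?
Bug: The bounds are reversed; BETWEEN a AND b requires a <= b to match anything

Fix: Write BETWEEN 3.6 AND 91.8

Corrected query:
SELECT id, kind, reading FROM sensors WHERE reading BETWEEN 3.6 AND 91.8

Result:
id | kind  | reading
---+-------+--------
1  | co2   | 89.2   
2  | temp  | 66.9   
3  | sound | 34.9   
5  | temp  | 3.7    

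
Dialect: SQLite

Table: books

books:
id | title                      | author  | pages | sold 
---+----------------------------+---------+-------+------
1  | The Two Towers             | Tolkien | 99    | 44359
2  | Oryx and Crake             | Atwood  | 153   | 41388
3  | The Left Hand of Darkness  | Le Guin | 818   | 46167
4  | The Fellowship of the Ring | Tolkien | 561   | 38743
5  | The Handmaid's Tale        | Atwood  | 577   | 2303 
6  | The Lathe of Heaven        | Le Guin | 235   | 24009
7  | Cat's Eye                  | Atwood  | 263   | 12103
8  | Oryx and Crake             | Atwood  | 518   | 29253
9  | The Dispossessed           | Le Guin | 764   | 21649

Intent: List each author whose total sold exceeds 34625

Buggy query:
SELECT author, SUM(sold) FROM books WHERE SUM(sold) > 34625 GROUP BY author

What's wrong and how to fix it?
Bug: WHERE runs before GROUP BY, so aggregates aren't available there

Fix: Use HAVING (which filters groups after aggregation) instead of WHERE

Corrected query:
SELECT author, SUM(sold) FROM books GROUP BY author HAVING SUM(sold) > 34625

Result:
author  | SUM(sold)
--------+----------
Atwood  | 85047    
Le Guin | 91825    
Tolkien | 83102    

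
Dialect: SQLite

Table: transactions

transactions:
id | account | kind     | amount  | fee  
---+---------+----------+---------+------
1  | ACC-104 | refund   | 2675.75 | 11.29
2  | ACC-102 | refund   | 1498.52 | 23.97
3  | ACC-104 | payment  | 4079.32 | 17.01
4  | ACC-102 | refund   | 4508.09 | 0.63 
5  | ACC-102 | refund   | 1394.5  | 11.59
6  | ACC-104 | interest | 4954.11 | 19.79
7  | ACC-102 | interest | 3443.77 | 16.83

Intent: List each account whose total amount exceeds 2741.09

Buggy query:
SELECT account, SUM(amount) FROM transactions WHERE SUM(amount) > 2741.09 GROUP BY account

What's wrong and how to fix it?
Bug: SUM(amount) is an aggregate, but WHERE filters rows before aggregation

Fix: Use HAVING (which filters groups after aggregation) instead of WHERE

Corrected query:
SELECT account, SUM(amount) FROM transactions GROUP BY account HAVING SUM(amount) > 2741.09

Result:
account | SUM(amount)
--------+------------
ACC-102 | 10844.88   
ACC-104 | 11709.18   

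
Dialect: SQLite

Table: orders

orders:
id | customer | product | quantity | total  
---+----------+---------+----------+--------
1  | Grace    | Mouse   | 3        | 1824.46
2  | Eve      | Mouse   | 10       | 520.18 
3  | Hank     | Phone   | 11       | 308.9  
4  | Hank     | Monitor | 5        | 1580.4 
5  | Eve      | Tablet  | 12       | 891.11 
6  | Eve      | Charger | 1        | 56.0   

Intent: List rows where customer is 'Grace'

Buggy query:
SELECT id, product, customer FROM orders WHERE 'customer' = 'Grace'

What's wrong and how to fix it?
Bug: 'customer' in single quotes is a string literal, not the column; the comparison is literal-vs-literal and never true

Fix: Remove the quotes around the column name (or use double quotes for an identifier)

Corrected query:
SELECT id, product, customer FROM orders WHERE customer = 'Grace'

Result:
id | product | customer
---+---------+---------
1  | Mouse   | Grace   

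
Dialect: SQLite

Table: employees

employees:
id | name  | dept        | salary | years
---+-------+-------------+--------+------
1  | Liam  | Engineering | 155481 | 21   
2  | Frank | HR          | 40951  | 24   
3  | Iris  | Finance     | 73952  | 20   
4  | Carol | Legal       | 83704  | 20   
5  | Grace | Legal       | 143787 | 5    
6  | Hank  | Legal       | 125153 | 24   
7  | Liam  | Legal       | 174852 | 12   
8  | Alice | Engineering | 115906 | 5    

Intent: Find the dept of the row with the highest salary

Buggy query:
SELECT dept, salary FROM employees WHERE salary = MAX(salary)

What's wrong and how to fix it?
Bug: MAX(salary) is an aggregate and cannot be used directly in WHERE

Fix: Wrap MAX in a scalar subquery so WHERE compares against a single value

Corrected query:
SELECT dept, salary FROM employees WHERE salary = (SELECT MAX(salary) FROM employees)

Result:
dept  | salary
------+-------
Legal | 174852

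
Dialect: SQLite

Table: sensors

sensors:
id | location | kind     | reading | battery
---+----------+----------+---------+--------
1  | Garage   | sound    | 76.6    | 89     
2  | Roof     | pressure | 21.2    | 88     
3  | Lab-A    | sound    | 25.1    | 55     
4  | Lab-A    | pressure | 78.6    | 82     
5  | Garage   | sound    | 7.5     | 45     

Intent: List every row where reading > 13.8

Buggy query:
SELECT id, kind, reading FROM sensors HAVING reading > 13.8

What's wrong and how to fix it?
Bug: This is a non-aggregate query (no GROUP BY, no aggregates), so in SQLite the HAVING clause is invalid here; a row-level condition belongs in WHERE

Fix: Replace HAVING with WHERE since the condition applies to individual rows

Corrected query:
SELECT id, kind, reading FROM sensors WHERE reading > 13.8

Result:
id | kind     | reading
---+----------+--------
1  | sound    | 76.6   
2  | pressure | 21.2   
3  | sound    | 25.1   
4  | pressure | 78.6   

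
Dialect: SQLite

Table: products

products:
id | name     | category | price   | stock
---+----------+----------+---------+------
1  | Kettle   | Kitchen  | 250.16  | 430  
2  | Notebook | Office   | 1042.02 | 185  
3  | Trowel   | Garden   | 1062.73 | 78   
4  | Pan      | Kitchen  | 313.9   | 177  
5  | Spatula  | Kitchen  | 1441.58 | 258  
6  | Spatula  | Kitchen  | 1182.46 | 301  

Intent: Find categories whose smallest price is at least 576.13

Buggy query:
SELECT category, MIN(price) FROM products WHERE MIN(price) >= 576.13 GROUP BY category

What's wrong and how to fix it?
Bug: MIN() in WHERE is a misuse of aggregate

Fix: Replace WHERE with HAVING after the GROUP BY

Corrected query:
SELECT category, MIN(price) FROM products GROUP BY category HAVING MIN(price) >= 576.13

Result:
category | MIN(price)
---------+-----------
Garden   | 1062.73   
Office   | 1042.02   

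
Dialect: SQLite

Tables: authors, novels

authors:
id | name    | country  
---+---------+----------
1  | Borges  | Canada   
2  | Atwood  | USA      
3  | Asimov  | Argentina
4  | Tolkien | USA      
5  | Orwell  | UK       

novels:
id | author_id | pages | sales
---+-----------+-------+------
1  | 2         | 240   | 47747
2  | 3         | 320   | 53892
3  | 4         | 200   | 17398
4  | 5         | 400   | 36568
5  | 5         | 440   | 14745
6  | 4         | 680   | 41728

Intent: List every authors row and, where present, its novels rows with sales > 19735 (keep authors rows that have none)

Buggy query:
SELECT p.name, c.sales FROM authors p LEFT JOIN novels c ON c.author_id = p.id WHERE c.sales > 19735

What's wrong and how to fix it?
Bug: A WHERE condition on the right-hand table after LEFT JOIN drops unmatched parents

Fix: Put 'c.sales > 19735' in the JOIN's ON clause instead of WHERE

Corrected query:
SELECT p.name, c.sales FROM authors p LEFT JOIN novels c ON c.author_id = p.id AND c.sales > 19735

Result:
name    | sales
--------+------
Borges  | NULL 
Atwood  | 47747
Asimov  | 53892
Tolkien | 41728
Orwell  | 36568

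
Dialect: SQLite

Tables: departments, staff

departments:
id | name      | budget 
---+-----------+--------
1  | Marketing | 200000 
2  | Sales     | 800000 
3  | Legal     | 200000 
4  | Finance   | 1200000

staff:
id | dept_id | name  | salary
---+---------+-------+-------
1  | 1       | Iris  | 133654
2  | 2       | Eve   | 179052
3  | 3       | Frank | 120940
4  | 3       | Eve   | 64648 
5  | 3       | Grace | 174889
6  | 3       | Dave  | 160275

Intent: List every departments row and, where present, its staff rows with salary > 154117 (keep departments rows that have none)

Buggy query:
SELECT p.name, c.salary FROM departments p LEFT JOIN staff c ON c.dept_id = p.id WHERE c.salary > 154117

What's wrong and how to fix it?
Bug: A WHERE condition on the right-hand table after LEFT JOIN drops unmatched parents

Fix: Put 'c.salary > 154117' in the JOIN's ON clause instead of WHERE

Corrected query:
SELECT p.name, c.salary FROM departments p LEFT JOIN staff c ON c.dept_id = p.id AND c.salary > 154117

Result:
name      | salary
----------+-------
Marketing | NULL  
Sales     | 179052
Legal     | 160275
Legal     | 174889
Finance   | NULL  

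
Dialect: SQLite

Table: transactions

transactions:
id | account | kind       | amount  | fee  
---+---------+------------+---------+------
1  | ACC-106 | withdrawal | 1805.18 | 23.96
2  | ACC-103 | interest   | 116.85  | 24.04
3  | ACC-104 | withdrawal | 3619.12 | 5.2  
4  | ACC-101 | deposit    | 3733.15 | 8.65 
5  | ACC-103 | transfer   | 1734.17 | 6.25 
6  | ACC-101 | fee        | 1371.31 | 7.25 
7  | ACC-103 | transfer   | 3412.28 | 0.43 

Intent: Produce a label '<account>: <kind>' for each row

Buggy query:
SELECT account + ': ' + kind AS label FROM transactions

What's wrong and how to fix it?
Bug: '+' is numeric addition; on text columns SQLite converts them to 0 instead of concatenating

Fix: Use the || operator for string concatenation

Corrected query:
SELECT account || ': ' || kind AS label FROM transactions

Result:
label              
-------------------
ACC-106: withdrawal
ACC-103: interest  
ACC-104: withdrawal
ACC-101: deposit   
ACC-103: transfer  
ACC-101: fee       
ACC-103: transfer  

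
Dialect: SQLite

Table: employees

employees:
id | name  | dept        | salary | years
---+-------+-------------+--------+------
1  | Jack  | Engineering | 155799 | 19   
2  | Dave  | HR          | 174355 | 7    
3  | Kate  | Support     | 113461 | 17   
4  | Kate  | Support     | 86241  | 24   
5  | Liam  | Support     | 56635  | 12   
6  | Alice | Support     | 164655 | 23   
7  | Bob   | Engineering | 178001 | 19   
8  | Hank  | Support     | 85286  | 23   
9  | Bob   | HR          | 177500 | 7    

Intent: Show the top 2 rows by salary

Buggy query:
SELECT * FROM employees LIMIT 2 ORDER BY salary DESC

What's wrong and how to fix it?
Bug: ORDER BY cannot follow LIMIT; LIMIT is the final clause

Fix: Swap the clauses: ORDER BY first, then LIMIT

Corrected query:
SELECT * FROM employees ORDER BY salary DESC LIMIT 2

Result:
id | name | dept        | salary | years
---+------+-------------+--------+------
7  | Bob  | Engineering | 178001 | 19   
9  | Bob  | HR          | 177500 | 7    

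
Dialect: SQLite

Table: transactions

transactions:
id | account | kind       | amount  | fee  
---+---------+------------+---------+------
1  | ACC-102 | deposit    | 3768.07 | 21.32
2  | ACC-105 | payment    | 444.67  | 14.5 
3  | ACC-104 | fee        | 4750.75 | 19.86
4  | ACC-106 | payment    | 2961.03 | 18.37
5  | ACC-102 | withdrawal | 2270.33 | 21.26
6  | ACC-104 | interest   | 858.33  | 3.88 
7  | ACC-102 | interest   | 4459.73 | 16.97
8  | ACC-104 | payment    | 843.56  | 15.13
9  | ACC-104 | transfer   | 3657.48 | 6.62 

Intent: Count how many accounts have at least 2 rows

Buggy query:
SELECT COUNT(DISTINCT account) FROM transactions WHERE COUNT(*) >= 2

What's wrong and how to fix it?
Bug: WHERE filters individual rows, not groups, so a group-level COUNT is invalid there

Fix: Group first with HAVING COUNT(*) >= 2, then COUNT the resulting groups

Corrected query:
SELECT COUNT(*) FROM (SELECT account FROM transactions GROUP BY account HAVING COUNT(*) >= 2)

Result:
COUNT(*)
--------
2       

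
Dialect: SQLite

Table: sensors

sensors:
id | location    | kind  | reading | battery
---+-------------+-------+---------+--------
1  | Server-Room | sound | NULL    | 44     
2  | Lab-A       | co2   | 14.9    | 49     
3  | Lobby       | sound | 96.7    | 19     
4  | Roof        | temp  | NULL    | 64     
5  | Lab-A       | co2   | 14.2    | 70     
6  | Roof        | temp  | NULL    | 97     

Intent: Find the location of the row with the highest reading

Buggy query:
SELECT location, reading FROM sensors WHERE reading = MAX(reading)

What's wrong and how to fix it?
Bug: WHERE is evaluated per row; an aggregate over the whole table isn't defined there

Fix: Wrap MAX in a scalar subquery so WHERE compares against a single value

Corrected query:
SELECT location, reading FROM sensors WHERE reading = (SELECT MAX(reading) FROM sensors)

Result:
location | reading
---------+--------
Lobby    | 96.7   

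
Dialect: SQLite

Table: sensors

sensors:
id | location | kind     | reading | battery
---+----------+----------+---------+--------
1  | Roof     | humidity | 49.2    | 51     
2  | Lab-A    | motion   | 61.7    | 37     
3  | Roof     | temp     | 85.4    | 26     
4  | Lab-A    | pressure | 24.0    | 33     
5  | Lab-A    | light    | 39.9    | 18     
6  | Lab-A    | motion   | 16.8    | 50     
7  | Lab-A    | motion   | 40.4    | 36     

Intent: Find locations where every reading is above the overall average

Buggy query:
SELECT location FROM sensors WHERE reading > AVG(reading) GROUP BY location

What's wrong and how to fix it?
Bug: WHERE evaluates per row before aggregation, so AVG() is unavailable

Fix: Use a subquery for AVG and a HAVING MIN(...) filter so the condition holds for every row in the group

Corrected query:
SELECT location FROM sensors GROUP BY location HAVING MIN(reading) > (SELECT AVG(reading) FROM sensors)

Result:
location
--------
Roof    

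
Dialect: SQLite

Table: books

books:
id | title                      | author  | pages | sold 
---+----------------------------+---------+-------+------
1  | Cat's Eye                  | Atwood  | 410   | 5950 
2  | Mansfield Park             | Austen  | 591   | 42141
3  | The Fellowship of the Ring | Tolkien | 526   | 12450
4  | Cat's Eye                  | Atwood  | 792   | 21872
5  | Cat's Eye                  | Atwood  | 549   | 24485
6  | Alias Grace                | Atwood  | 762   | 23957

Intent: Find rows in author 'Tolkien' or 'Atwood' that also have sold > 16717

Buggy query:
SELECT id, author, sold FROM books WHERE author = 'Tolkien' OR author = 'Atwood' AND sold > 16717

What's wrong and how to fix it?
Bug: AND binds tighter than OR, so this parses as author = 'Tolkien' OR (author = 'Atwood' AND sold > 16717)

Fix: Add parentheses around the OR so the AND applies to both alternatives

Corrected query:
SELECT id, author, sold FROM books WHERE (author = 'Tolkien' OR author = 'Atwood') AND sold > 16717

Result:
id | author | sold 
---+--------+------
4  | Atwood | 21872
5  | Atwood | 24485
6  | Atwood | 23957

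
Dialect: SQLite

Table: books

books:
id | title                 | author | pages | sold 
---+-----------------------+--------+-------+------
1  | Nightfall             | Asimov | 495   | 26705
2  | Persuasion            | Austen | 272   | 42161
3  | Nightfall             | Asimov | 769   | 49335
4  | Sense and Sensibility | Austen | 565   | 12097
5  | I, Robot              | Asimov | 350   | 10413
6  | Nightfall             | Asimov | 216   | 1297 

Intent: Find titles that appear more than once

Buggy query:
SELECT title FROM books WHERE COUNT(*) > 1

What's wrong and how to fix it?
Bug: WHERE can't reference COUNT(*); aggregates are computed after WHERE

Fix: GROUP BY title, then filter groups with HAVING COUNT(*) > 1

Corrected query:
SELECT title FROM books GROUP BY title HAVING COUNT(*) > 1

Result:
title    
---------
Nightfall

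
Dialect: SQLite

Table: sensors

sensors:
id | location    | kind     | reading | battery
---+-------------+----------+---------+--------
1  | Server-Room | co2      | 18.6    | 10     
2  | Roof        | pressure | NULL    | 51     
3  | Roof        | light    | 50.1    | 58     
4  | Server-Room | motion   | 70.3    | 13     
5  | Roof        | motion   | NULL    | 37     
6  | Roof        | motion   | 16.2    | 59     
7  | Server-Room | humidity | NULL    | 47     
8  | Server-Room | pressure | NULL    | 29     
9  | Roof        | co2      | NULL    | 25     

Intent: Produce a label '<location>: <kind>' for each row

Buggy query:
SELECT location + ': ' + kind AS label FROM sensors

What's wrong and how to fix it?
Bug: '+' is numeric addition; on text columns SQLite converts them to 0 instead of concatenating

Fix: Use the || operator for string concatenation

Corrected query:
SELECT location || ': ' || kind AS label FROM sensors

Result:
label                
---------------------
Server-Room: co2     
Roof: pressure       
Roof: light          
Server-Room: motion  
Roof: motion         
Roof: motion         
Server-Room: humidity
Server-Room: pressure
Roof: co2            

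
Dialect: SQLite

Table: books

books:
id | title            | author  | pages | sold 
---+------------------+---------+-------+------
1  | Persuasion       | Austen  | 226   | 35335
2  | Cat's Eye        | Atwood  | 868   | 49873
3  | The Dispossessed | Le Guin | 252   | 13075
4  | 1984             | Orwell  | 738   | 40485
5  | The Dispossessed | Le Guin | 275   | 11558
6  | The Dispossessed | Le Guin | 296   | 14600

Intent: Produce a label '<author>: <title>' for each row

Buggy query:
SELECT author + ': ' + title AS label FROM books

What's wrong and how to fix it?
Bug: SQLite uses || for string concatenation; + coerces text to numbers (yielding 0)

Fix: Replace + with || to concatenate text

Corrected query:
SELECT author || ': ' || title AS label FROM books

Result:
label                    
-------------------------
Austen: Persuasion       
Atwood: Cat's Eye        
Le Guin: The Dispossessed
Orwell: 1984             
Le Guin: The Dispossessed
Le Guin: The Dispossessed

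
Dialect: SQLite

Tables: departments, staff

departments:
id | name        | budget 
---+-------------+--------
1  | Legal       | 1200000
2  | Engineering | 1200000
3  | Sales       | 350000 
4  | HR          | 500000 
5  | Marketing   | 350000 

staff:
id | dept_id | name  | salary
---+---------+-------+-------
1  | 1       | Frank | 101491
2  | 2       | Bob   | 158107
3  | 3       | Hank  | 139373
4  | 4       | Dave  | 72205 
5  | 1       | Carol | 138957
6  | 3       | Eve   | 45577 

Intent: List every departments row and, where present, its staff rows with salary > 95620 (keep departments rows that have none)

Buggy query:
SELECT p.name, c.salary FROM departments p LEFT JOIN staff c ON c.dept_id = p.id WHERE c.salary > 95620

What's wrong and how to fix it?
Bug: A WHERE condition on the right-hand table after LEFT JOIN drops unmatched parents

Fix: Move the right-table condition into the ON clause so unmatched parents are kept

Corrected query:
SELECT p.name, c.salary FROM departments p LEFT JOIN staff c ON c.dept_id = p.id AND c.salary > 95620

Result:
name        | salary
------------+-------
Legal       | 101491
Legal       | 138957
Engineering | 158107
Sales       | 139373
HR          | NULL  
Marketing   | NULL  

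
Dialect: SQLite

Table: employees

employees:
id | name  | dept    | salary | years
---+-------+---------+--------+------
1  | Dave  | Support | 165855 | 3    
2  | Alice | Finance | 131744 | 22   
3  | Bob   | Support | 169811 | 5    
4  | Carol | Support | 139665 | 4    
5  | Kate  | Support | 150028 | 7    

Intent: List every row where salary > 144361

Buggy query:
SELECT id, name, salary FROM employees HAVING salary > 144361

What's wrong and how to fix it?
Bug: This is a non-aggregate query (no GROUP BY, no aggregates), so in SQLite the HAVING clause is invalid here; a row-level condition belongs in WHERE

Fix: Replace HAVING with WHERE since the condition applies to individual rows

Corrected query:
SELECT id, name, salary FROM employees WHERE salary > 144361

Result:
id | name | salary
---+------+-------
1  | Dave | 165855
3  | Bob  | 169811
5  | Kate | 150028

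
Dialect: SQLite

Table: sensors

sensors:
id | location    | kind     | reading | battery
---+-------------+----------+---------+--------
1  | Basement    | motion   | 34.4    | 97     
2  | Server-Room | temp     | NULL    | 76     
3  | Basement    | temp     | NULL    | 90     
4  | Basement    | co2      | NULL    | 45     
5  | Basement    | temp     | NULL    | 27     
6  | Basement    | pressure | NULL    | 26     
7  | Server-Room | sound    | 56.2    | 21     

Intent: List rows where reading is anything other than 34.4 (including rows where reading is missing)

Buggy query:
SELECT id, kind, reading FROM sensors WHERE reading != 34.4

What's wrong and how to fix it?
Bug: 'reading != 34.4' is unknown when reading is NULL, so NULL rows are silently excluded

Fix: Add an explicit OR reading IS NULL to include the missing-value rows

Corrected query:
SELECT id, kind, reading FROM sensors WHERE reading != 34.4 OR reading IS NULL

Result:
id | kind     | reading
---+----------+--------
2  | temp     | NULL   
3  | temp     | NULL   
4  | co2      | NULL   
5  | temp     | NULL   
6  | pressure | NULL   
7  | sound    | 56.2   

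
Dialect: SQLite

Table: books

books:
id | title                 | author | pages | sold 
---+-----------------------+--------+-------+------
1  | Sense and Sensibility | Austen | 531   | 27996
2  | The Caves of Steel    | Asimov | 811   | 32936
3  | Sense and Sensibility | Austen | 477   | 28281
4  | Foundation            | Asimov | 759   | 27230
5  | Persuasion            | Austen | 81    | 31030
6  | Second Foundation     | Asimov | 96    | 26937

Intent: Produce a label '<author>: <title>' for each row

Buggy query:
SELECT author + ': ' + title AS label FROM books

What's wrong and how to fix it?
Bug: '+' is numeric addition; on text columns SQLite converts them to 0 instead of concatenating

Fix: Replace + with || to concatenate text

Corrected query:
SELECT author || ': ' || title AS label FROM books

Result:
label                        
-----------------------------
Austen: Sense and Sensibility
Asimov: The Caves of Steel   
Austen: Sense and Sensibility
Asimov: Foundation           
Austen: Persuasion           
Asimov: Second Foundation    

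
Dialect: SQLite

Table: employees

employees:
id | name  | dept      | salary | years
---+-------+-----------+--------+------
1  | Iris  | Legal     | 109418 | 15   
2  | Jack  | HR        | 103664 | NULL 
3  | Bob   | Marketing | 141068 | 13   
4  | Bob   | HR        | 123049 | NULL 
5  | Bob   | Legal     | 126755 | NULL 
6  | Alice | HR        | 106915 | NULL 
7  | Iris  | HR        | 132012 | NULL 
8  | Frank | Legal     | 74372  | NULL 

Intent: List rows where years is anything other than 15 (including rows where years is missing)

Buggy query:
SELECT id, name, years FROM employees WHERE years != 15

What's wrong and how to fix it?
Bug: 'years != 15' is unknown when years is NULL, so NULL rows are silently excluded

Fix: Handle NULL separately with IS NULL alongside the inequality

Corrected query:
SELECT id, name, years FROM employees WHERE years != 15 OR years IS NULL

Result:
id | name  | years
---+-------+------
2  | Jack  | NULL 
3  | Bob   | 13   
4  | Bob   | NULL 
5  | Bob   | NULL 
6  | Alice | NULL 
7  | Iris  | NULL 
8  | Frank | NULL 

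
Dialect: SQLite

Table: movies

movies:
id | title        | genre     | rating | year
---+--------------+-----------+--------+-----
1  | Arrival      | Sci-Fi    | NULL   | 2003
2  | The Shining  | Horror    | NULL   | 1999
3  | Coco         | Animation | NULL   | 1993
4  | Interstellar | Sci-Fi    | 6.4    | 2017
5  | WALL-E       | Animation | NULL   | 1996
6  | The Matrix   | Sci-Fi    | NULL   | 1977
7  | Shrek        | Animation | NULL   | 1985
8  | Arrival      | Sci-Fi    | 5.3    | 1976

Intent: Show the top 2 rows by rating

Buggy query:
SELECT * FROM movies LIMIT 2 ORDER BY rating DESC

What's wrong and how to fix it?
Bug: LIMIT must come after ORDER BY

Fix: Sort with ORDER BY, then apply LIMIT

Corrected query:
SELECT * FROM movies ORDER BY rating DESC LIMIT 2

Result:
id | title        | genre  | rating | year
---+--------------+--------+--------+-----
4  | Interstellar | Sci-Fi | 6.4    | 2017
8  | Arrival      | Sci-Fi | 5.3    | 1976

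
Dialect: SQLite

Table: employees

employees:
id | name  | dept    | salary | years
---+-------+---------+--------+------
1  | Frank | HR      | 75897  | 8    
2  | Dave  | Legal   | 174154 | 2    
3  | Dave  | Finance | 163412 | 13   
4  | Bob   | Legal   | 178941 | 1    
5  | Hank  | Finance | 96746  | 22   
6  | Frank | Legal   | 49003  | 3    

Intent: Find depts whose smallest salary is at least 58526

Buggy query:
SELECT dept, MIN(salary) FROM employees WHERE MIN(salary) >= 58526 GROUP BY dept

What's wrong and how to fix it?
Bug: MIN() in WHERE is a misuse of aggregate

Fix: Replace WHERE with HAVING after the GROUP BY

Corrected query:
SELECT dept, MIN(salary) FROM employees GROUP BY dept HAVING MIN(salary) >= 58526

Result:
dept    | MIN(salary)
--------+------------
Finance | 96746      
HR      | 75897      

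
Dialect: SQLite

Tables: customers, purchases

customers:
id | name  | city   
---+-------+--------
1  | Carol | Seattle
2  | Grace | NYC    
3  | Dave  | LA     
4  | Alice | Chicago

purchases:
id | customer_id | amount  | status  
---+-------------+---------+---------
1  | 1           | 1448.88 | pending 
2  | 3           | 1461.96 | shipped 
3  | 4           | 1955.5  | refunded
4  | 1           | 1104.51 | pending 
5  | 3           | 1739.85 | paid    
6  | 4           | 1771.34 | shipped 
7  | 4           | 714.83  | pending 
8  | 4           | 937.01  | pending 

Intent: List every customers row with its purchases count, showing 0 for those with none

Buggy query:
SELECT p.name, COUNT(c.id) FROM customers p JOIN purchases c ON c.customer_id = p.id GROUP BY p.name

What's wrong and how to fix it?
Bug: INNER JOIN drops customers rows that have no matching purchases rows

Fix: Use LEFT JOIN so parents without children still appear (COUNT(c.id) gives 0)

Corrected query:
SELECT p.name, COUNT(c.id) FROM customers p LEFT JOIN purchases c ON c.customer_id = p.id GROUP BY p.name

Result:
name  | COUNT(c.id)
------+------------
Alice | 4          
Carol | 2          
Dave  | 2          
Grace | 0          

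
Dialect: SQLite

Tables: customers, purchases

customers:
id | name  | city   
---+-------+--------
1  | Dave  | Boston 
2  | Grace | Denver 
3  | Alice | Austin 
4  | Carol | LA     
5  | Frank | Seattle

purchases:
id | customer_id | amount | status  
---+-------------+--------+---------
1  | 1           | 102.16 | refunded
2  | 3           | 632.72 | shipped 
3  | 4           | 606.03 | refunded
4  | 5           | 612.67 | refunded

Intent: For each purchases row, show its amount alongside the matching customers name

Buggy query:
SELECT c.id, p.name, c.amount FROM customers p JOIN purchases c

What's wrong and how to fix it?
Bug: JOIN with no ON clause produces a cartesian product; every purchases row pairs with every customers row

Fix: Add ON c.customer_id = p.id to the JOIN

Corrected query:
SELECT c.id, p.name, c.amount FROM customers p JOIN purchases c ON c.customer_id = p.id

Result:
id | name  | amount
---+-------+-------
1  | Dave  | 102.16
2  | Alice | 632.72
3  | Carol | 606.03
4  | Frank | 612.67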